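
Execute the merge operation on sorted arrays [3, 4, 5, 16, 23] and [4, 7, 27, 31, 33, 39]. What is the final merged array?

Merging process:

Compare 3 vs 4: take 3 from left. Merged: [3]
Compare 4 vs 4: take 4 from left. Merged: [3, 4]
Compare 5 vs 4: take 4 from right. Merged: [3, 4, 4]
Compare 5 vs 7: take 5 from left. Merged: [3, 4, 4, 5]
Compare 16 vs 7: take 7 from right. Merged: [3, 4, 4, 5, 7]
Compare 16 vs 27: take 16 from left. Merged: [3, 4, 4, 5, 7, 16]
Compare 23 vs 27: take 23 from left. Merged: [3, 4, 4, 5, 7, 16, 23]
Append remaining from right: [27, 31, 33, 39]. Merged: [3, 4, 4, 5, 7, 16, 23, 27, 31, 33, 39]

Final merged array: [3, 4, 4, 5, 7, 16, 23, 27, 31, 33, 39]
Total comparisons: 7

The merged array is [3, 4, 4, 5, 7, 16, 23, 27, 31, 33, 39], requiring 7 comparisons. The merge step runs in O(n) time where n is the total number of elements.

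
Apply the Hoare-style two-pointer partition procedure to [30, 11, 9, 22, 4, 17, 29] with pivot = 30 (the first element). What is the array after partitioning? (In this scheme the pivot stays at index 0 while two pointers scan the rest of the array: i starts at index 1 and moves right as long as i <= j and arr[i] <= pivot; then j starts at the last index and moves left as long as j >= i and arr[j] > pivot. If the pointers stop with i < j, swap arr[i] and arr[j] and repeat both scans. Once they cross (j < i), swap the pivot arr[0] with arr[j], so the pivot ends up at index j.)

Hoare-style two-pointer partition with pivot = 30:

Initial array: [30, 11, 9, 22, 4, 17, 29]

Pointers start at i = 1, j = 6.
i ends at 7, j ends at 6: the pointers have crossed (j < i), so scanning stops.

Swap pivot arr[0] with arr[6] to place pivot at position 6: [29, 11, 9, 22, 4, 17, 30]
Pivot position: 6

After partitioning with pivot 30, the array becomes [29, 11, 9, 22, 4, 17, 30]. The pivot is placed at index 6. All elements to the left of the pivot are <= 30, and all elements to the right are > 30.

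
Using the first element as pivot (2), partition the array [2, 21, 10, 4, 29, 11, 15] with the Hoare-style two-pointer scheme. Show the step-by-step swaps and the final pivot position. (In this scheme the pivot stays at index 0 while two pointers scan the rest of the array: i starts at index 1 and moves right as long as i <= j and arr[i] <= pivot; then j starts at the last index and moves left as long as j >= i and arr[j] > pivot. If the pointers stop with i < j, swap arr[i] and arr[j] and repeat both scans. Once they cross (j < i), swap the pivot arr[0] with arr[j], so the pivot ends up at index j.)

Hoare-style two-pointer partition with pivot = 2:

Initial array: [2, 21, 10, 4, 29, 11, 15]

Pointers start at i = 1, j = 6.
i ends at 1, j ends at 0: the pointers have crossed (j < i), so scanning stops.

j = 0, so swapping arr[0] with arr[j] leaves the pivot at position 0: [2, 21, 10, 4, 29, 11, 15]
Pivot position: 0

After partitioning with pivot 2, the array becomes [2, 21, 10, 4, 29, 11, 15]. The pivot is placed at index 0. All elements to the left of the pivot are <= 2, and all elements to the right are > 2.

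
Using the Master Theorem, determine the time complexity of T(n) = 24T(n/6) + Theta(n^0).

Master Theorem for T(n) = 24T(n/6) + O(n^0):

a = 24, b = 6, c = 0
log_b(a) = log_6(24) = 1.7737

Case 1: c = 0 < log_6(24) = 1.7737
T(n) = O(n^(log_6 24))

For T(n) = 24T(n/6) + O(n^0): log_6(24) = 1.7737. This is Case 1 of the Master Theorem (c < log_b(a), work dominated by leaves), giving O(n^(log_6 24)).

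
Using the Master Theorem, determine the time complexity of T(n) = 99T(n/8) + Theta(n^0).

Master Theorem for T(n) = 99T(n/8) + O(n^0):

a = 99, b = 8, c = 0
log_b(a) = log_8(99) = 2.2098

Case 1: c = 0 < log_8(99) = 2.2098
T(n) = O(n^(log_8 99))

For T(n) = 99T(n/8) + O(n^0): log_8(99) = 2.2098. This is Case 1 of the Master Theorem (c < log_b(a), work dominated by leaves), giving O(n^(log_8 99)).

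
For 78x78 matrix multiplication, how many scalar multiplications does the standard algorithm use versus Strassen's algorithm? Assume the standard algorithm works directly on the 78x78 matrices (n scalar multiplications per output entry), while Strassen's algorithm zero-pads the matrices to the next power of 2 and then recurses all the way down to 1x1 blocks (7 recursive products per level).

Matrix multiplication for 78x78 matrices:

Strassen's algorithm requires power-of-2 dimensions. Pad 78x78 to 128x128 (next power of 2).

Standard algorithm: 78^3 = 474552 multiplications
Strassen's algorithm: 7^(log2(128)) = 7^7 = 823543 multiplications
Difference: 474552 - 823543 = -348991 (Strassen uses MORE here due to padding overhead — for small or just-over-power-of-2 n, padding can outweigh the per-level savings)

Standard: 474552 multiplications (78^3). Strassen: 823543 multiplications (7^7, after padding to 128x128). Strassen reduces 8 recursive multiplications to 7 at each level.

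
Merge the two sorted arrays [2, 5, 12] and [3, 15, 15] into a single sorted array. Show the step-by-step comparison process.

Merging process:

Compare 2 vs 3: take 2 from left. Merged: [2]
Compare 5 vs 3: take 3 from right. Merged: [2, 3]
Compare 5 vs 15: take 5 from left. Merged: [2, 3, 5]
Compare 12 vs 15: take 12 from left. Merged: [2, 3, 5, 12]
Append remaining from right: [15, 15]. Merged: [2, 3, 5, 12, 15, 15]

Final merged array: [2, 3, 5, 12, 15, 15]
Total comparisons: 4

The merged array is [2, 3, 5, 12, 15, 15], requiring 4 comparisons. The merge step runs in O(n) time where n is the total number of elements.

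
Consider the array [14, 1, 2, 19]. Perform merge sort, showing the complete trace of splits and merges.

Merge sort trace:

Split: [14, 1, 2, 19] -> [14, 1] and [2, 19]
  Split: [14, 1] -> [14] and [1]
  Merge: [14] + [1] -> [1, 14]
  Split: [2, 19] -> [2] and [19]
  Merge: [2] + [19] -> [2, 19]
Merge: [1, 14] + [2, 19] -> [1, 2, 14, 19]

Final sorted array: [1, 2, 14, 19]

The merge sort proceeds by recursively splitting the array and merging sorted halves.
After all merges, the sorted array is [1, 2, 14, 19].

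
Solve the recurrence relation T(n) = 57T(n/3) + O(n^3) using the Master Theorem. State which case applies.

Master Theorem for T(n) = 57T(n/3) + O(n^3):

a = 57, b = 3, c = 3
log_b(a) = log_3(57) = 3.6801

Case 1: c = 3 < log_3(57) = 3.6801
T(n) = O(n^(log_3 57))

For T(n) = 57T(n/3) + O(n^3): log_3(57) = 3.6801. This is Case 1 of the Master Theorem (c < log_b(a), work dominated by leaves), giving O(n^(log_3 57)).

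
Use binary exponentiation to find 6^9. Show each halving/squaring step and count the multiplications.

Computing 6^9 by squaring (build up from 6^1; each line after the first costs one multiplication):

6^1 = 6
6^2 = (6^1)^2 = 6^2 = 36
6^4 = (6^2)^2 = 36^2 = 1296
6^8 = (6^4)^2 = 1296^2 = 1679616
6^9 = 6 * 6^8 = 6 * 1679616 = 10077696

Result: 10077696
Multiplications needed: 4 (4 lines after 6^1)

6^9 = 10077696. Using exponentiation by squaring, this requires 4 multiplications. The key idea: if the exponent is even, square the half-power; if odd, multiply by the base once.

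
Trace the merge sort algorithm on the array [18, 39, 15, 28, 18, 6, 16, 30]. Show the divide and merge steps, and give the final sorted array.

Merge sort trace:

Split: [18, 39, 15, 28, 18, 6, 16, 30] -> [18, 39, 15, 28] and [18, 6, 16, 30]
  Split: [18, 39, 15, 28] -> [18, 39] and [15, 28]
    Split: [18, 39] -> [18] and [39]
    Merge: [18] + [39] -> [18, 39]
    Split: [15, 28] -> [15] and [28]
    Merge: [15] + [28] -> [15, 28]
  Merge: [18, 39] + [15, 28] -> [15, 18, 28, 39]
  Split: [18, 6, 16, 30] -> [18, 6] and [16, 30]
    Split: [18, 6] -> [18] and [6]
    Merge: [18] + [6] -> [6, 18]
    Split: [16, 30] -> [16] and [30]
    Merge: [16] + [30] -> [16, 30]
  Merge: [6, 18] + [16, 30] -> [6, 16, 18, 30]
Merge: [15, 18, 28, 39] + [6, 16, 18, 30] -> [6, 15, 16, 18, 18, 28, 30, 39]

Final sorted array: [6, 15, 16, 18, 18, 28, 30, 39]

The merge sort proceeds by recursively splitting the array and merging sorted halves.
After all merges, the sorted array is [6, 15, 16, 18, 18, 28, 30, 39].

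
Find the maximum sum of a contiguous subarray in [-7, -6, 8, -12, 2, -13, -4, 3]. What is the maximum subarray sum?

Using Kadane's algorithm on [-7, -6, 8, -12, 2, -13, -4, 3]:

Scanning through the array:
Position 1 (value -6): max_ending_here = -6, max_so_far = -6
Position 2 (value 8): max_ending_here = 8, max_so_far = 8
Position 3 (value -12): max_ending_here = -4, max_so_far = 8
Position 4 (value 2): max_ending_here = 2, max_so_far = 8
Position 5 (value -13): max_ending_here = -11, max_so_far = 8
Position 6 (value -4): max_ending_here = -4, max_so_far = 8
Position 7 (value 3): max_ending_here = 3, max_so_far = 8

Maximum subarray: [8]
Maximum sum: 8

The maximum subarray is [8] with sum 8. This subarray runs from index 2 to index 2.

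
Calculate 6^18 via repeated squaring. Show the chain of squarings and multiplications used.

Computing 6^18 by squaring (build up from 6^1; each line after the first costs one multiplication):

6^1 = 6
6^2 = (6^1)^2 = 6^2 = 36
6^4 = (6^2)^2 = 36^2 = 1296
6^8 = (6^4)^2 = 1296^2 = 1679616
6^9 = 6 * 6^8 = 6 * 1679616 = 10077696
6^18 = (6^9)^2 = 10077696^2 = 101559956668416

Result: 101559956668416
Multiplications needed: 5 (5 lines after 6^1)

6^18 = 101559956668416. Using exponentiation by squaring, this requires 5 multiplications. The key idea: if the exponent is even, square the half-power; if odd, multiply by the base once.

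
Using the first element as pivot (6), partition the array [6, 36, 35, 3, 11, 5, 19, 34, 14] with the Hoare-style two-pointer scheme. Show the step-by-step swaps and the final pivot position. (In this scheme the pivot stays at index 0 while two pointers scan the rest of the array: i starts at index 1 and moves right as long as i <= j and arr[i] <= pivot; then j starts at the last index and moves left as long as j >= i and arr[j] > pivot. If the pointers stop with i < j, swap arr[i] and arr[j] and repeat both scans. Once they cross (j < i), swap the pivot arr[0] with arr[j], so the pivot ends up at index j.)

Hoare-style two-pointer partition with pivot = 6:

Initial array: [6, 36, 35, 3, 11, 5, 19, 34, 14]

Pointers start at i = 1, j = 8.
i stops at index 1 (arr[1]=36 > 6), j stops at index 5 (arr[5]=5 <= 6): swap arr[1] and arr[5], array becomes [6, 5, 35, 3, 11, 36, 19, 34, 14]
i stops at index 2 (arr[2]=35 > 6), j stops at index 3 (arr[3]=3 <= 6): swap arr[2] and arr[3], array becomes [6, 5, 3, 35, 11, 36, 19, 34, 14]
i ends at 3, j ends at 2: the pointers have crossed (j < i), so scanning stops.

Swap pivot arr[0] with arr[2] to place pivot at position 2: [3, 5, 6, 35, 11, 36, 19, 34, 14]
Pivot position: 2

After partitioning with pivot 6, the array becomes [3, 5, 6, 35, 11, 36, 19, 34, 14]. The pivot is placed at index 2. All elements to the left of the pivot are <= 6, and all elements to the right are > 6.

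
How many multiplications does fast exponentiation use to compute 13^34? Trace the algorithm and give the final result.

Computing 13^34 by squaring (build up from 13^1; each line after the first costs one multiplication):

13^1 = 13
13^2 = (13^1)^2 = 13^2 = 169
13^4 = (13^2)^2 = 169^2 = 28561
13^8 = (13^4)^2 = 28561^2 = 815730721
13^16 = (13^8)^2 = 815730721^2 = 665416609183179841
13^17 = 13 * 13^16 = 13 * 665416609183179841 = 8650415919381337933
13^34 = (13^17)^2 = 8650415919381337933^2 = 74829695578286078013428929473144712489

Result: 74829695578286078013428929473144712489
Multiplications needed: 6 (6 lines after 13^1)

13^34 = 74829695578286078013428929473144712489. Using exponentiation by squaring, this requires 6 multiplications. The key idea: if the exponent is even, square the half-power; if odd, multiply by the base once.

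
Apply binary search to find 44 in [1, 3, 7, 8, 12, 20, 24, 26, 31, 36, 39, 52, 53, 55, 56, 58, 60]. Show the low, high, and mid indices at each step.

Binary search for 44 in [1, 3, 7, 8, 12, 20, 24, 26, 31, 36, 39, 52, 53, 55, 56, 58, 60]:

lo=0, hi=16, mid=8, arr[mid]=31 -> 31 < 44, search right half
lo=9, hi=16, mid=12, arr[mid]=53 -> 53 > 44, search left half
lo=9, hi=11, mid=10, arr[mid]=39 -> 39 < 44, search right half
lo=11, hi=11, mid=11, arr[mid]=52 -> 52 > 44, search left half
lo=11 > hi=10, target 44 not found

Binary search determines that 44 is not in the array after 4 comparisons. The search space was exhausted without finding the target.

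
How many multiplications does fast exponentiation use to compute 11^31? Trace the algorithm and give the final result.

Computing 11^31 by squaring (build up from 11^1; each line after the first costs one multiplication):

11^1 = 11
11^2 = (11^1)^2 = 11^2 = 121
11^3 = 11 * 11^2 = 11 * 121 = 1331
11^6 = (11^3)^2 = 1331^2 = 1771561
11^7 = 11 * 11^6 = 11 * 1771561 = 19487171
11^14 = (11^7)^2 = 19487171^2 = 379749833583241
11^15 = 11 * 11^14 = 11 * 379749833583241 = 4177248169415651
11^30 = (11^15)^2 = 4177248169415651^2 = 17449402268886407318558803753801
11^31 = 11 * 11^30 = 11 * 17449402268886407318558803753801 = 191943424957750480504146841291811

Result: 191943424957750480504146841291811
Multiplications needed: 8 (8 lines after 11^1)

11^31 = 191943424957750480504146841291811. Using exponentiation by squaring, this requires 8 multiplications. The key idea: if the exponent is even, square the half-power; if odd, multiply by the base once.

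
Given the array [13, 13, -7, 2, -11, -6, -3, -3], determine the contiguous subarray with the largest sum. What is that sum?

Using Kadane's algorithm on [13, 13, -7, 2, -11, -6, -3, -3]:

Scanning through the array:
Position 1 (value 13): max_ending_here = 26, max_so_far = 26
Position 2 (value -7): max_ending_here = 19, max_so_far = 26
Position 3 (value 2): max_ending_here = 21, max_so_far = 26
Position 4 (value -11): max_ending_here = 10, max_so_far = 26
Position 5 (value -6): max_ending_here = 4, max_so_far = 26
Position 6 (value -3): max_ending_here = 1, max_so_far = 26
Position 7 (value -3): max_ending_here = -2, max_so_far = 26

Maximum subarray: [13, 13]
Maximum sum: 26

The maximum subarray is [13, 13] with sum 26. This subarray runs from index 0 to index 1.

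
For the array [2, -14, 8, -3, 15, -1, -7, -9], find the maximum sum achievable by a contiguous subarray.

Using Kadane's algorithm on [2, -14, 8, -3, 15, -1, -7, -9]:

Scanning through the array:
Position 1 (value -14): max_ending_here = -12, max_so_far = 2
Position 2 (value 8): max_ending_here = 8, max_so_far = 8
Position 3 (value -3): max_ending_here = 5, max_so_far = 8
Position 4 (value 15): max_ending_here = 20, max_so_far = 20
Position 5 (value -1): max_ending_here = 19, max_so_far = 20
Position 6 (value -7): max_ending_here = 12, max_so_far = 20
Position 7 (value -9): max_ending_here = 3, max_so_far = 20

Maximum subarray: [8, -3, 15]
Maximum sum: 20

The maximum subarray is [8, -3, 15] with sum 20. This subarray runs from index 2 to index 4.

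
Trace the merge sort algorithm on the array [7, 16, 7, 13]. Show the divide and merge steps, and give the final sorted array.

Merge sort trace:

Split: [7, 16, 7, 13] -> [7, 16] and [7, 13]
  Split: [7, 16] -> [7] and [16]
  Merge: [7] + [16] -> [7, 16]
  Split: [7, 13] -> [7] and [13]
  Merge: [7] + [13] -> [7, 13]
Merge: [7, 16] + [7, 13] -> [7, 7, 13, 16]

Final sorted array: [7, 7, 13, 16]

The merge sort proceeds by recursively splitting the array and merging sorted halves.
After all merges, the sorted array is [7, 7, 13, 16].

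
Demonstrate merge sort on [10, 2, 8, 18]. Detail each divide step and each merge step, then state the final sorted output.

Merge sort trace:

Split: [10, 2, 8, 18] -> [10, 2] and [8, 18]
  Split: [10, 2] -> [10] and [2]
  Merge: [10] + [2] -> [2, 10]
  Split: [8, 18] -> [8] and [18]
  Merge: [8] + [18] -> [8, 18]
Merge: [2, 10] + [8, 18] -> [2, 8, 10, 18]

Final sorted array: [2, 8, 10, 18]

The merge sort proceeds by recursively splitting the array and merging sorted halves.
After all merges, the sorted array is [2, 8, 10, 18].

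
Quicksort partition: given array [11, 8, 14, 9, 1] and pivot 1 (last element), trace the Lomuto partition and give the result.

Lomuto partition with pivot = 1:

Initial array: [11, 8, 14, 9, 1]

arr[0]=11 > 1: no swap
arr[1]=8 > 1: no swap
arr[2]=14 > 1: no swap
arr[3]=9 > 1: no swap

Place pivot at position 0: [1, 8, 14, 9, 11]
Pivot position: 0

After partitioning with pivot 1, the array becomes [1, 8, 14, 9, 11]. The pivot is placed at index 0. All elements to the left of the pivot are <= 1, and all elements to the right are > 1.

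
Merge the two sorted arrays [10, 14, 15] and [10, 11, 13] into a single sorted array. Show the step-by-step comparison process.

Merging process:

Compare 10 vs 10: take 10 from left. Merged: [10]
Compare 14 vs 10: take 10 from right. Merged: [10, 10]
Compare 14 vs 11: take 11 from right. Merged: [10, 10, 11]
Compare 14 vs 13: take 13 from right. Merged: [10, 10, 11, 13]
Append remaining from left: [14, 15]. Merged: [10, 10, 11, 13, 14, 15]

Final merged array: [10, 10, 11, 13, 14, 15]
Total comparisons: 4

The merged array is [10, 10, 11, 13, 14, 15], requiring 4 comparisons. The merge step runs in O(n) time where n is the total number of elements.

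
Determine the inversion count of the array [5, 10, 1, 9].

Finding inversions in [5, 10, 1, 9]:

(0, 2): arr[0]=5 > arr[2]=1
(1, 2): arr[1]=10 > arr[2]=1
(1, 3): arr[1]=10 > arr[3]=9

Total inversions: 3

The array has 3 inversion(s): (0,2), (1,2), (1,3). Each pair (i,j) satisfies i < j and arr[i] > arr[j].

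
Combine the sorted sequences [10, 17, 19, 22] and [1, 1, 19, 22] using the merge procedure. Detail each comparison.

Merging process:

Compare 10 vs 1: take 1 from right. Merged: [1]
Compare 10 vs 1: take 1 from right. Merged: [1, 1]
Compare 10 vs 19: take 10 from left. Merged: [1, 1, 10]
Compare 17 vs 19: take 17 from left. Merged: [1, 1, 10, 17]
Compare 19 vs 19: take 19 from left. Merged: [1, 1, 10, 17, 19]
Compare 22 vs 19: take 19 from right. Merged: [1, 1, 10, 17, 19, 19]
Compare 22 vs 22: take 22 from left. Merged: [1, 1, 10, 17, 19, 19, 22]
Append remaining from right: [22]. Merged: [1, 1, 10, 17, 19, 19, 22, 22]

Final merged array: [1, 1, 10, 17, 19, 19, 22, 22]
Total comparisons: 7

The merged array is [1, 1, 10, 17, 19, 19, 22, 22], requiring 7 comparisons. The merge step runs in O(n) time where n is the total number of elements.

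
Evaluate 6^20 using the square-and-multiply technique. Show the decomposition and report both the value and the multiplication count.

Computing 6^20 by squaring (build up from 6^1; each line after the first costs one multiplication):

6^1 = 6
6^2 = (6^1)^2 = 6^2 = 36
6^4 = (6^2)^2 = 36^2 = 1296
6^5 = 6 * 6^4 = 6 * 1296 = 7776
6^10 = (6^5)^2 = 7776^2 = 60466176
6^20 = (6^10)^2 = 60466176^2 = 3656158440062976

Result: 3656158440062976
Multiplications needed: 5 (5 lines after 6^1)

6^20 = 3656158440062976. Using exponentiation by squaring, this requires 5 multiplications. The key idea: if the exponent is even, square the half-power; if odd, multiply by the base once.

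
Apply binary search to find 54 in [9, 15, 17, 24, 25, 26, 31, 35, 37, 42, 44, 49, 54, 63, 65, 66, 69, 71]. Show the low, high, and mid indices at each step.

Binary search for 54 in [9, 15, 17, 24, 25, 26, 31, 35, 37, 42, 44, 49, 54, 63, 65, 66, 69, 71]:

lo=0, hi=17, mid=8, arr[mid]=37 -> 37 < 54, search right half
lo=9, hi=17, mid=13, arr[mid]=63 -> 63 > 54, search left half
lo=9, hi=12, mid=10, arr[mid]=44 -> 44 < 54, search right half
lo=11, hi=12, mid=11, arr[mid]=49 -> 49 < 54, search right half
lo=12, hi=12, mid=12, arr[mid]=54 -> Found target at index 12!

Binary search finds 54 at index 12 after 5 comparisons. The search repeatedly halves the search space by comparing with the middle element.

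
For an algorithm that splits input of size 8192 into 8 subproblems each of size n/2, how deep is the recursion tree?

For divide and conquer with division factor 2:

Problem sizes at each level:
Level 0: 8192
Level 1: 4096
Level 2: 2048
Level 3: 1024
Level 4: 512
Level 5: 256
Level 6: 128
Level 7: 64
Level 8: 32
Level 9: 16
Level 10: 8
Level 11: 4
Level 12: 2
Level 13: 1

The root is level 0 and the size-1 base case is level 13 (the tree spans levels 0 through 13, i.e. 14 levels counting the root), so the depth is the number of divisions: log_2(8192) = 13

The recursion tree depth is log_2(8192) = 13. At each level, the problem size is divided by 2, so it takes 13 divisions to reduce to a base case of size 1. The algorithm makes 8 recursive calls at each level.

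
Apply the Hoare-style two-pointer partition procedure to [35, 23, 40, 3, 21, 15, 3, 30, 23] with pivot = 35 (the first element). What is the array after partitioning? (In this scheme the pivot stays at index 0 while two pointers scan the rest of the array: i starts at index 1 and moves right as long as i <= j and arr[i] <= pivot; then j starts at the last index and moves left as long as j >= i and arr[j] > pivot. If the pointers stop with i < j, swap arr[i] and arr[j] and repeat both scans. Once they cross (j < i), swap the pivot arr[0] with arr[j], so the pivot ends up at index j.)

Hoare-style two-pointer partition with pivot = 35:

Initial array: [35, 23, 40, 3, 21, 15, 3, 30, 23]

Pointers start at i = 1, j = 8.
i stops at index 2 (arr[2]=40 > 35), j stops at index 8 (arr[8]=23 <= 35): swap arr[2] and arr[8], array becomes [35, 23, 23, 3, 21, 15, 3, 30, 40]
i ends at 8, j ends at 7: the pointers have crossed (j < i), so scanning stops.

Swap pivot arr[0] with arr[7] to place pivot at position 7: [30, 23, 23, 3, 21, 15, 3, 35, 40]
Pivot position: 7

After partitioning with pivot 35, the array becomes [30, 23, 23, 3, 21, 15, 3, 35, 40]. The pivot is placed at index 7. All elements to the left of the pivot are <= 35, and all elements to the right are > 35.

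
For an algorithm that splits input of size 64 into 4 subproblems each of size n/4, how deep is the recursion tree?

For divide and conquer with division factor 4:

Problem sizes at each level:
Level 0: 64
Level 1: 16
Level 2: 4
Level 3: 1

The root is level 0 and the size-1 base case is level 3 (the tree spans levels 0 through 3, i.e. 4 levels counting the root), so the depth is the number of divisions: log_4(64) = 3

The recursion tree depth is log_4(64) = 3. At each level, the problem size is divided by 4, so it takes 3 divisions to reduce to a base case of size 1. The algorithm makes 4 recursive calls at each level.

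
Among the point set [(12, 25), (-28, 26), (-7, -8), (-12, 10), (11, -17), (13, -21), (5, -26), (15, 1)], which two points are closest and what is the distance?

Computing all pairwise distances among 8 points:

d((12, 25), (-28, 26)) = 40.0125
d((12, 25), (-7, -8)) = 38.0789
d((12, 25), (-12, 10)) = 28.3019
d((12, 25), (11, -17)) = 42.0119
d((12, 25), (13, -21)) = 46.0109
d((12, 25), (5, -26)) = 51.4782
d((12, 25), (15, 1)) = 24.1868
d((-28, 26), (-7, -8)) = 39.9625
d((-28, 26), (-12, 10)) = 22.6274
d((-28, 26), (11, -17)) = 58.0517
d((-28, 26), (13, -21)) = 62.3699
d((-28, 26), (5, -26)) = 61.5873
d((-28, 26), (15, 1)) = 49.7393
d((-7, -8), (-12, 10)) = 18.6815
d((-7, -8), (11, -17)) = 20.1246
d((-7, -8), (13, -21)) = 23.8537
d((-7, -8), (5, -26)) = 21.6333
d((-7, -8), (15, 1)) = 23.7697
d((-12, 10), (11, -17)) = 35.4683
d((-12, 10), (13, -21)) = 39.8246
d((-12, 10), (5, -26)) = 39.8121
d((-12, 10), (15, 1)) = 28.4605
d((11, -17), (13, -21)) = 4.4721 <-- minimum
d((11, -17), (5, -26)) = 10.8167
d((11, -17), (15, 1)) = 18.4391
d((13, -21), (5, -26)) = 9.434
d((13, -21), (15, 1)) = 22.0907
d((5, -26), (15, 1)) = 28.7924

Closest pair: (11, -17) and (13, -21) with distance 4.4721

The closest pair is (11, -17) and (13, -21) with Euclidean distance 4.4721. For 8 points, brute-force pairwise comparison is shown above. For large n, the divide-and-conquer algorithm (sort by x, recurse on halves, check the dividing strip) achieves O(n log n).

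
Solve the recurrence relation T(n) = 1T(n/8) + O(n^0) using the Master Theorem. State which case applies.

Master Theorem for T(n) = 1T(n/8) + O(n^0):

a = 1, b = 8, c = 0
log_b(a) = log_8(1) = 0.0000

Case 2: c = 0 = log_8(1) = 0.0000
T(n) = O(n^0 log n) = O(log n)

For T(n) = 1T(n/8) + O(n^0): log_8(1) = 0.0000. This is Case 2 of the Master Theorem (c = log_b(a), equal work at all levels), giving O(log n).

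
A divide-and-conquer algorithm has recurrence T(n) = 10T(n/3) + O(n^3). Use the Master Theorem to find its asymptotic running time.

Master Theorem for T(n) = 10T(n/3) + O(n^3):

a = 10, b = 3, c = 3
log_b(a) = log_3(10) = 2.0959

Case 3: c = 3 > log_3(10) = 2.0959
T(n) = O(n^3) = O(n^3)

For T(n) = 10T(n/3) + O(n^3): log_3(10) = 2.0959. This is Case 3 of the Master Theorem (c > log_b(a), work dominated by root), giving O(n^3).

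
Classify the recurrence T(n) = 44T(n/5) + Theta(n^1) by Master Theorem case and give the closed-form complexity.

Master Theorem for T(n) = 44T(n/5) + O(n^1):

a = 44, b = 5, c = 1
log_b(a) = log_5(44) = 2.3512

Case 1: c = 1 < log_5(44) = 2.3512
T(n) = O(n^(log_5 44))

For T(n) = 44T(n/5) + O(n^1): log_5(44) = 2.3512. This is Case 1 of the Master Theorem (c < log_b(a), work dominated by leaves), giving O(n^(log_5 44)).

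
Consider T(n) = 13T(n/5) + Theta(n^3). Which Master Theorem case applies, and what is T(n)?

Master Theorem for T(n) = 13T(n/5) + O(n^3):

a = 13, b = 5, c = 3
log_b(a) = log_5(13) = 1.5937

Case 3: c = 3 > log_5(13) = 1.5937
T(n) = O(n^3) = O(n^3)

For T(n) = 13T(n/5) + O(n^3): log_5(13) = 1.5937. This is Case 3 of the Master Theorem (c > log_b(a), work dominated by root), giving O(n^3).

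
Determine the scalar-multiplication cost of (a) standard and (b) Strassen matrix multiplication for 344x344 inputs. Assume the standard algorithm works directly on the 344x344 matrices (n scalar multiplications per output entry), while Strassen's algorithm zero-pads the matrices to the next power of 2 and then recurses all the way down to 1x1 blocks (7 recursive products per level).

Matrix multiplication for 344x344 matrices:

Strassen's algorithm requires power-of-2 dimensions. Pad 344x344 to 512x512 (next power of 2).

Standard algorithm: 344^3 = 40707584 multiplications
Strassen's algorithm: 7^(log2(512)) = 7^9 = 40353607 multiplications
Savings: 40707584 - 40353607 = 353977 multiplications

Standard: 40707584 multiplications (344^3). Strassen: 40353607 multiplications (7^9, after padding to 512x512). Strassen reduces 8 recursive multiplications to 7 at each level.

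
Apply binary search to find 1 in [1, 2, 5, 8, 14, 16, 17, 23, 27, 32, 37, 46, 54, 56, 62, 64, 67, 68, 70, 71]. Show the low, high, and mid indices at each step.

Binary search for 1 in [1, 2, 5, 8, 14, 16, 17, 23, 27, 32, 37, 46, 54, 56, 62, 64, 67, 68, 70, 71]:

lo=0, hi=19, mid=9, arr[mid]=32 -> 32 > 1, search left half
lo=0, hi=8, mid=4, arr[mid]=14 -> 14 > 1, search left half
lo=0, hi=3, mid=1, arr[mid]=2 -> 2 > 1, search left half
lo=0, hi=0, mid=0, arr[mid]=1 -> Found target at index 0!

Binary search finds 1 at index 0 after 4 comparisons. The search repeatedly halves the search space by comparing with the middle element.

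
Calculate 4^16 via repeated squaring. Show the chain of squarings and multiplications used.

Computing 4^16 by squaring (build up from 4^1; each line after the first costs one multiplication):

4^1 = 4
4^2 = (4^1)^2 = 4^2 = 16
4^4 = (4^2)^2 = 16^2 = 256
4^8 = (4^4)^2 = 256^2 = 65536
4^16 = (4^8)^2 = 65536^2 = 4294967296

Result: 4294967296
Multiplications needed: 4 (4 lines after 4^1)

4^16 = 4294967296. Using exponentiation by squaring, this requires 4 multiplications. The key idea: if the exponent is even, square the half-power; if odd, multiply by the base once.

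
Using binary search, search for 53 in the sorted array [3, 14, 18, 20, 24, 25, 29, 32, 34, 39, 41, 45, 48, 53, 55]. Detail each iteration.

Binary search for 53 in [3, 14, 18, 20, 24, 25, 29, 32, 34, 39, 41, 45, 48, 53, 55]:

lo=0, hi=14, mid=7, arr[mid]=32 -> 32 < 53, search right half
lo=8, hi=14, mid=11, arr[mid]=45 -> 45 < 53, search right half
lo=12, hi=14, mid=13, arr[mid]=53 -> Found target at index 13!

Binary search finds 53 at index 13 after 3 comparisons. The search repeatedly halves the search space by comparing with the middle element.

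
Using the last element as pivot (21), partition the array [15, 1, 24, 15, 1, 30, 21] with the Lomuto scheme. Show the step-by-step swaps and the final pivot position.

Lomuto partition with pivot = 21:

Initial array: [15, 1, 24, 15, 1, 30, 21]

arr[0]=15 <= 21: swap with position 0, array becomes [15, 1, 24, 15, 1, 30, 21]
arr[1]=1 <= 21: swap with position 1, array becomes [15, 1, 24, 15, 1, 30, 21]
arr[2]=24 > 21: no swap
arr[3]=15 <= 21: swap with position 2, array becomes [15, 1, 15, 24, 1, 30, 21]
arr[4]=1 <= 21: swap with position 3, array becomes [15, 1, 15, 1, 24, 30, 21]
arr[5]=30 > 21: no swap

Place pivot at position 4: [15, 1, 15, 1, 21, 30, 24]
Pivot position: 4

After partitioning with pivot 21, the array becomes [15, 1, 15, 1, 21, 30, 24]. The pivot is placed at index 4. All elements to the left of the pivot are <= 21, and all elements to the right are > 21.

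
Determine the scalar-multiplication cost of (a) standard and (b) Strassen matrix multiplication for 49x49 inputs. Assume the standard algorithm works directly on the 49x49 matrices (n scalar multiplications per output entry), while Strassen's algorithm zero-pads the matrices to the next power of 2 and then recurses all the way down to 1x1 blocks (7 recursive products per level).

Matrix multiplication for 49x49 matrices:

Strassen's algorithm requires power-of-2 dimensions. Pad 49x49 to 64x64 (next power of 2).

Standard algorithm: 49^3 = 117649 multiplications
Strassen's algorithm: 7^(log2(64)) = 7^6 = 117649 multiplications
Savings: 117649 - 117649 = 0 multiplications

Standard: 117649 multiplications (49^3). Strassen: 117649 multiplications (7^6, after padding to 64x64). Strassen reduces 8 recursive multiplications to 7 at each level.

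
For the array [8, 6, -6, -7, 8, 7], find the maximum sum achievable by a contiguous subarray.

Using Kadane's algorithm on [8, 6, -6, -7, 8, 7]:

Scanning through the array:
Position 1 (value 6): max_ending_here = 14, max_so_far = 14
Position 2 (value -6): max_ending_here = 8, max_so_far = 14
Position 3 (value -7): max_ending_here = 1, max_so_far = 14
Position 4 (value 8): max_ending_here = 9, max_so_far = 14
Position 5 (value 7): max_ending_here = 16, max_so_far = 16

Maximum subarray: [8, 6, -6, -7, 8, 7]
Maximum sum: 16

The maximum subarray is [8, 6, -6, -7, 8, 7] with sum 16. This subarray runs from index 0 to index 5.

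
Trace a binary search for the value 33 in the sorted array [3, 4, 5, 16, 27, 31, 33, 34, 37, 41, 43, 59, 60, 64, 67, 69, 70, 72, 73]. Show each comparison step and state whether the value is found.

Binary search for 33 in [3, 4, 5, 16, 27, 31, 33, 34, 37, 41, 43, 59, 60, 64, 67, 69, 70, 72, 73]:

lo=0, hi=18, mid=9, arr[mid]=41 -> 41 > 33, search left half
lo=0, hi=8, mid=4, arr[mid]=27 -> 27 < 33, search right half
lo=5, hi=8, mid=6, arr[mid]=33 -> Found target at index 6!

Binary search finds 33 at index 6 after 3 comparisons. The search repeatedly halves the search space by comparing with the middle element.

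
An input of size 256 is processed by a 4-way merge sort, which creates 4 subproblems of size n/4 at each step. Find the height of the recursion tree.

For divide and conquer with division factor 4:

Problem sizes at each level:
Level 0: 256
Level 1: 64
Level 2: 16
Level 3: 4
Level 4: 1

The root is level 0 and the size-1 base case is level 4 (the tree spans levels 0 through 4, i.e. 5 levels counting the root), so the depth is the number of divisions: log_4(256) = 4

The recursion tree depth is log_4(256) = 4. At each level, the problem size is divided by 4, so it takes 4 divisions to reduce to a base case of size 1. The algorithm makes 4 recursive calls at each level.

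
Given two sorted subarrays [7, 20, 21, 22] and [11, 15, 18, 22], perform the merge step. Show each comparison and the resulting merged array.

Merging process:

Compare 7 vs 11: take 7 from left. Merged: [7]
Compare 20 vs 11: take 11 from right. Merged: [7, 11]
Compare 20 vs 15: take 15 from right. Merged: [7, 11, 15]
Compare 20 vs 18: take 18 from right. Merged: [7, 11, 15, 18]
Compare 20 vs 22: take 20 from left. Merged: [7, 11, 15, 18, 20]
Compare 21 vs 22: take 21 from left. Merged: [7, 11, 15, 18, 20, 21]
Compare 22 vs 22: take 22 from left. Merged: [7, 11, 15, 18, 20, 21, 22]
Append remaining from right: [22]. Merged: [7, 11, 15, 18, 20, 21, 22, 22]

Final merged array: [7, 11, 15, 18, 20, 21, 22, 22]
Total comparisons: 7

The merged array is [7, 11, 15, 18, 20, 21, 22, 22], requiring 7 comparisons. The merge step runs in O(n) time where n is the total number of elements.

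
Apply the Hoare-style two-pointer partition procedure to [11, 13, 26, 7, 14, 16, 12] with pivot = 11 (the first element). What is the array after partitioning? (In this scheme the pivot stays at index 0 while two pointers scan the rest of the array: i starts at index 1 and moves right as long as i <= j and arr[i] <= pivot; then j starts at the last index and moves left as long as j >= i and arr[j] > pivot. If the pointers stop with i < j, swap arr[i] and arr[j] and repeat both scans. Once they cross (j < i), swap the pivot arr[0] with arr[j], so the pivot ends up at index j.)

Hoare-style two-pointer partition with pivot = 11:

Initial array: [11, 13, 26, 7, 14, 16, 12]

Pointers start at i = 1, j = 6.
i stops at index 1 (arr[1]=13 > 11), j stops at index 3 (arr[3]=7 <= 11): swap arr[1] and arr[3], array becomes [11, 7, 26, 13, 14, 16, 12]
i ends at 2, j ends at 1: the pointers have crossed (j < i), so scanning stops.

Swap pivot arr[0] with arr[1] to place pivot at position 1: [7, 11, 26, 13, 14, 16, 12]
Pivot position: 1

After partitioning with pivot 11, the array becomes [7, 11, 26, 13, 14, 16, 12]. The pivot is placed at index 1. All elements to the left of the pivot are <= 11, and all elements to the right are > 11.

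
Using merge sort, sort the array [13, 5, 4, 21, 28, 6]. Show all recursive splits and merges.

Merge sort trace:

Split: [13, 5, 4, 21, 28, 6] -> [13, 5, 4] and [21, 28, 6]
  Split: [13, 5, 4] -> [13] and [5, 4]
    Split: [5, 4] -> [5] and [4]
    Merge: [5] + [4] -> [4, 5]
  Merge: [13] + [4, 5] -> [4, 5, 13]
  Split: [21, 28, 6] -> [21] and [28, 6]
    Split: [28, 6] -> [28] and [6]
    Merge: [28] + [6] -> [6, 28]
  Merge: [21] + [6, 28] -> [6, 21, 28]
Merge: [4, 5, 13] + [6, 21, 28] -> [4, 5, 6, 13, 21, 28]

Final sorted array: [4, 5, 6, 13, 21, 28]

The merge sort proceeds by recursively splitting the array and merging sorted halves.
After all merges, the sorted array is [4, 5, 6, 13, 21, 28].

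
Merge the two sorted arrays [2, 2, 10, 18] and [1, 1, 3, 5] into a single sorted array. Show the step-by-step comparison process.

Merging process:

Compare 2 vs 1: take 1 from right. Merged: [1]
Compare 2 vs 1: take 1 from right. Merged: [1, 1]
Compare 2 vs 3: take 2 from left. Merged: [1, 1, 2]
Compare 2 vs 3: take 2 from left. Merged: [1, 1, 2, 2]
Compare 10 vs 3: take 3 from right. Merged: [1, 1, 2, 2, 3]
Compare 10 vs 5: take 5 from right. Merged: [1, 1, 2, 2, 3, 5]
Append remaining from left: [10, 18]. Merged: [1, 1, 2, 2, 3, 5, 10, 18]

Final merged array: [1, 1, 2, 2, 3, 5, 10, 18]
Total comparisons: 6

The merged array is [1, 1, 2, 2, 3, 5, 10, 18], requiring 6 comparisons. The merge step runs in O(n) time where n is the total number of elements.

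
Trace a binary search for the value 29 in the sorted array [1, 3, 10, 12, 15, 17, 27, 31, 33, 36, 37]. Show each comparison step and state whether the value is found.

Binary search for 29 in [1, 3, 10, 12, 15, 17, 27, 31, 33, 36, 37]:

lo=0, hi=10, mid=5, arr[mid]=17 -> 17 < 29, search right half
lo=6, hi=10, mid=8, arr[mid]=33 -> 33 > 29, search left half
lo=6, hi=7, mid=6, arr[mid]=27 -> 27 < 29, search right half
lo=7, hi=7, mid=7, arr[mid]=31 -> 31 > 29, search left half
lo=7 > hi=6, target 29 not found

Binary search determines that 29 is not in the array after 4 comparisons. The search space was exhausted without finding the target.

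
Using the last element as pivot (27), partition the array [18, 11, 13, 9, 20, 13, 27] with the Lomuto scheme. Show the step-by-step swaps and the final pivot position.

Lomuto partition with pivot = 27:

Initial array: [18, 11, 13, 9, 20, 13, 27]

arr[0]=18 <= 27: swap with position 0, array becomes [18, 11, 13, 9, 20, 13, 27]
arr[1]=11 <= 27: swap with position 1, array becomes [18, 11, 13, 9, 20, 13, 27]
arr[2]=13 <= 27: swap with position 2, array becomes [18, 11, 13, 9, 20, 13, 27]
arr[3]=9 <= 27: swap with position 3, array becomes [18, 11, 13, 9, 20, 13, 27]
arr[4]=20 <= 27: swap with position 4, array becomes [18, 11, 13, 9, 20, 13, 27]
arr[5]=13 <= 27: swap with position 5, array becomes [18, 11, 13, 9, 20, 13, 27]

Place pivot at position 6: [18, 11, 13, 9, 20, 13, 27]
Pivot position: 6

After partitioning with pivot 27, the array becomes [18, 11, 13, 9, 20, 13, 27]. The pivot is placed at index 6. All elements to the left of the pivot are <= 27, and all elements to the right are > 27.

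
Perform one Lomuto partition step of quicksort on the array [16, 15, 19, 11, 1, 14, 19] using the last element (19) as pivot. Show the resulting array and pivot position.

Lomuto partition with pivot = 19:

Initial array: [16, 15, 19, 11, 1, 14, 19]

arr[0]=16 <= 19: swap with position 0, array becomes [16, 15, 19, 11, 1, 14, 19]
arr[1]=15 <= 19: swap with position 1, array becomes [16, 15, 19, 11, 1, 14, 19]
arr[2]=19 <= 19: swap with position 2, array becomes [16, 15, 19, 11, 1, 14, 19]
arr[3]=11 <= 19: swap with position 3, array becomes [16, 15, 19, 11, 1, 14, 19]
arr[4]=1 <= 19: swap with position 4, array becomes [16, 15, 19, 11, 1, 14, 19]
arr[5]=14 <= 19: swap with position 5, array becomes [16, 15, 19, 11, 1, 14, 19]

Place pivot at position 6: [16, 15, 19, 11, 1, 14, 19]
Pivot position: 6

After partitioning with pivot 19, the array becomes [16, 15, 19, 11, 1, 14, 19]. The pivot is placed at index 6. All elements to the left of the pivot are <= 19, and all elements to the right are > 19.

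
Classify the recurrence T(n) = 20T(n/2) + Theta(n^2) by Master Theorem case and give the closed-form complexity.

Master Theorem for T(n) = 20T(n/2) + O(n^2):

a = 20, b = 2, c = 2
log_b(a) = log_2(20) = 4.3219

Case 1: c = 2 < log_2(20) = 4.3219
T(n) = O(n^(log_2 20))

For T(n) = 20T(n/2) + O(n^2): log_2(20) = 4.3219. This is Case 1 of the Master Theorem (c < log_b(a), work dominated by leaves), giving O(n^(log_2 20)).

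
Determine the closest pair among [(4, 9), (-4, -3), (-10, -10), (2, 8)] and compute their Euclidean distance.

Computing all pairwise distances among 4 points:

d((4, 9), (-4, -3)) = 14.4222
d((4, 9), (-10, -10)) = 23.6008
d((4, 9), (2, 8)) = 2.2361 <-- minimum
d((-4, -3), (-10, -10)) = 9.2195
d((-4, -3), (2, 8)) = 12.53
d((-10, -10), (2, 8)) = 21.6333

Closest pair: (4, 9) and (2, 8) with distance 2.2361

The closest pair is (4, 9) and (2, 8) with Euclidean distance 2.2361. For 4 points, brute-force pairwise comparison is shown above. For large n, the divide-and-conquer algorithm (sort by x, recurse on halves, check the dividing strip) achieves O(n log n).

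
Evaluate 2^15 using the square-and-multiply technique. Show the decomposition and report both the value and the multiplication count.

Computing 2^15 by squaring (build up from 2^1; each line after the first costs one multiplication):

2^1 = 2
2^2 = (2^1)^2 = 2^2 = 4
2^3 = 2 * 2^2 = 2 * 4 = 8
2^6 = (2^3)^2 = 8^2 = 64
2^7 = 2 * 2^6 = 2 * 64 = 128
2^14 = (2^7)^2 = 128^2 = 16384
2^15 = 2 * 2^14 = 2 * 16384 = 32768

Result: 32768
Multiplications needed: 6 (6 lines after 2^1)

2^15 = 32768. Using exponentiation by squaring, this requires 6 multiplications. The key idea: if the exponent is even, square the half-power; if odd, multiply by the base once.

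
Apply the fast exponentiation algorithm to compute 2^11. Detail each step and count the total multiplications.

Computing 2^11 by squaring (build up from 2^1; each line after the first costs one multiplication):

2^1 = 2
2^2 = (2^1)^2 = 2^2 = 4
2^4 = (2^2)^2 = 4^2 = 16
2^5 = 2 * 2^4 = 2 * 16 = 32
2^10 = (2^5)^2 = 32^2 = 1024
2^11 = 2 * 2^10 = 2 * 1024 = 2048

Result: 2048
Multiplications needed: 5 (5 lines after 2^1)

2^11 = 2048. Using exponentiation by squaring, this requires 5 multiplications. The key idea: if the exponent is even, square the half-power; if odd, multiply by the base once.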